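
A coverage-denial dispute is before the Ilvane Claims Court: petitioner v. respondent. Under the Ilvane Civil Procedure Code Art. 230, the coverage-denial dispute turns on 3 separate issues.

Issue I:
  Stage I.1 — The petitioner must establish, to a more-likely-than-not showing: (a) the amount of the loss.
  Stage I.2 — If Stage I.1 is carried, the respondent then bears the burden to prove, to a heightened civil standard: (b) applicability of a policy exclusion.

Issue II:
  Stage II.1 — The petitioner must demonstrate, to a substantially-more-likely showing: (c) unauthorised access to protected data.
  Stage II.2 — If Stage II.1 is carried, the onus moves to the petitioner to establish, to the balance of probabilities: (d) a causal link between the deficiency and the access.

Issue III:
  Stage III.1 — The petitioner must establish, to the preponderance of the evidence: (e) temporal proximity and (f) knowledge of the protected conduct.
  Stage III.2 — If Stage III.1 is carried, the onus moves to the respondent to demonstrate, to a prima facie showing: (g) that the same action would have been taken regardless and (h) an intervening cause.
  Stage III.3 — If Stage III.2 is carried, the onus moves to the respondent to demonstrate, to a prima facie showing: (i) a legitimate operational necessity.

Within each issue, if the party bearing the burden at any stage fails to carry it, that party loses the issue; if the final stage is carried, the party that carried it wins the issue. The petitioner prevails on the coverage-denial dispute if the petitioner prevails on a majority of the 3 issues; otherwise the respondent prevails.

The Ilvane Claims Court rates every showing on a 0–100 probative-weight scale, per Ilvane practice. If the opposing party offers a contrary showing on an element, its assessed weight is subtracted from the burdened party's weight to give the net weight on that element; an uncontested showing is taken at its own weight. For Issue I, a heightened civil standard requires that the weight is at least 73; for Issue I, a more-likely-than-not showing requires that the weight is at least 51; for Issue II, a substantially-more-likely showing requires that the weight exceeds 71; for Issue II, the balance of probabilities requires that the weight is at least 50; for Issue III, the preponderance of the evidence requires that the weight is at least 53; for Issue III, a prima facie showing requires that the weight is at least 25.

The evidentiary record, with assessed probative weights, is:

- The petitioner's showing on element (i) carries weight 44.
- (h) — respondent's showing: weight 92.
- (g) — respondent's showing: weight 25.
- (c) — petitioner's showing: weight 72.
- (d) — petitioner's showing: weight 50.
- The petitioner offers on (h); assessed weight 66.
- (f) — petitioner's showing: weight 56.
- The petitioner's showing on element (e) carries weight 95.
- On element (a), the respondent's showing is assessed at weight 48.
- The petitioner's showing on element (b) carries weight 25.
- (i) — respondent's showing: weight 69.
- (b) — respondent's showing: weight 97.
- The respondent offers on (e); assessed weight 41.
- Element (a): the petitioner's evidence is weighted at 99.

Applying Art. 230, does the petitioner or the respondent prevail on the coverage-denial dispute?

petitioner

— Issue I —
At Stage I.1 the petitioner must meet a more-likely-than-not showing (weight is at least 51): on (a) the weight is 99 less the opposing 48 gives net 51, ≥ 51, so (a) meets the standard.
  The petitioner carries Stage I.1; the respondent now bears the burden.
At Stage I.2 the respondent must meet a heightened civil standard (weight is at least 73): on (b) the weight is 97 less the opposing 25 gives net 72, < 73, so (b) does not meet the standard.
  Not every element is met, so the respondent fails to carry Stage I.2.
So the petitioner prevails on this issue.
— Issue II —
Stage II.1 (petitioner, a substantially-more-likely showing, weight exceeds 71): (c) 72 > 71 — meets.
  Stage II.1 carried; the burden remains with the petitioner.
Stage II.2 (petitioner, the balance of probabilities, weight is at least 50): (d) 50 ≥ 50 — meets.
  The petitioner carries the last stage.
With every stage satisfied, the petitioner prevails on this issue.
— Issue III —
Stage III.1 — burden on petitioner; standard: the preponderance of the evidence (weight is at least 53).
    (e): 95 − 41 = 54 ≥ 53 [met]
    (f): 56 ≥ 53 [met]
  Stage III.1 is satisfied; the onus moves to the respondent.
Stage III.2 — burden on respondent; standard: a prima facie showing (weight is at least 25).
    (g): 25 ≥ 25 [met]
    (h): 92 − 66 = 26 ≥ 25 [met]
  Stage III.2 is satisfied; the respondent continues to bear the burden.
Stage III.3 — burden on respondent; standard: a prima facie showing (weight is at least 25).
    (i): 69 − 44 = 25 ≥ 25 [met]
  Stage III.3 carried; the final stage is satisfied.
All stages carried — the respondent prevails on this issue.
Per-issue: Issue I → petitioner; Issue II → petitioner; Issue III → respondent. The petitioner must prevail on a majority of issues; overall, the petitioner prevails.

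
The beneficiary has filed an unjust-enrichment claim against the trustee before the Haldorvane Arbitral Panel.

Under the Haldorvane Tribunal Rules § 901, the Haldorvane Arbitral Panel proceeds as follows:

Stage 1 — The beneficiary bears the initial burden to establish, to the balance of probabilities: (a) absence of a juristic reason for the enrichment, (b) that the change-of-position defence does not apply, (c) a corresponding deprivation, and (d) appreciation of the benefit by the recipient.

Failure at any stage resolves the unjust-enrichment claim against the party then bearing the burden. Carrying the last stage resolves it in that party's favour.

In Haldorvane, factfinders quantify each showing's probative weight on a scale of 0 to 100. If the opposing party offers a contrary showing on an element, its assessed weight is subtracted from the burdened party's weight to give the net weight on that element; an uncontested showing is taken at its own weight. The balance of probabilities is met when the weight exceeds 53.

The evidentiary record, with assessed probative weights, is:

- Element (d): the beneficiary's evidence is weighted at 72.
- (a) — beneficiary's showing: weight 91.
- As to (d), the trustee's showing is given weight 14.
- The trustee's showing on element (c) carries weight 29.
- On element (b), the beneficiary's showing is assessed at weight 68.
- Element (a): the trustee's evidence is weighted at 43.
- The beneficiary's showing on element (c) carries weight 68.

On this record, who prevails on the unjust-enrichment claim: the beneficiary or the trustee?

trustee

Stage 1 — burden on beneficiary; standard: the balance of probabilities (weight exceeds 53).
    (a): 91 − 43 = 48 ≤ 53 [not met]
    (b): 68 > 53 [met]
    (c): 68 − 29 = 39 ≤ 53 [not met]
    (d): 72 − 14 = 58 > 53 [met]
  The beneficiary does not carry Stage 1.
The trustee prevails.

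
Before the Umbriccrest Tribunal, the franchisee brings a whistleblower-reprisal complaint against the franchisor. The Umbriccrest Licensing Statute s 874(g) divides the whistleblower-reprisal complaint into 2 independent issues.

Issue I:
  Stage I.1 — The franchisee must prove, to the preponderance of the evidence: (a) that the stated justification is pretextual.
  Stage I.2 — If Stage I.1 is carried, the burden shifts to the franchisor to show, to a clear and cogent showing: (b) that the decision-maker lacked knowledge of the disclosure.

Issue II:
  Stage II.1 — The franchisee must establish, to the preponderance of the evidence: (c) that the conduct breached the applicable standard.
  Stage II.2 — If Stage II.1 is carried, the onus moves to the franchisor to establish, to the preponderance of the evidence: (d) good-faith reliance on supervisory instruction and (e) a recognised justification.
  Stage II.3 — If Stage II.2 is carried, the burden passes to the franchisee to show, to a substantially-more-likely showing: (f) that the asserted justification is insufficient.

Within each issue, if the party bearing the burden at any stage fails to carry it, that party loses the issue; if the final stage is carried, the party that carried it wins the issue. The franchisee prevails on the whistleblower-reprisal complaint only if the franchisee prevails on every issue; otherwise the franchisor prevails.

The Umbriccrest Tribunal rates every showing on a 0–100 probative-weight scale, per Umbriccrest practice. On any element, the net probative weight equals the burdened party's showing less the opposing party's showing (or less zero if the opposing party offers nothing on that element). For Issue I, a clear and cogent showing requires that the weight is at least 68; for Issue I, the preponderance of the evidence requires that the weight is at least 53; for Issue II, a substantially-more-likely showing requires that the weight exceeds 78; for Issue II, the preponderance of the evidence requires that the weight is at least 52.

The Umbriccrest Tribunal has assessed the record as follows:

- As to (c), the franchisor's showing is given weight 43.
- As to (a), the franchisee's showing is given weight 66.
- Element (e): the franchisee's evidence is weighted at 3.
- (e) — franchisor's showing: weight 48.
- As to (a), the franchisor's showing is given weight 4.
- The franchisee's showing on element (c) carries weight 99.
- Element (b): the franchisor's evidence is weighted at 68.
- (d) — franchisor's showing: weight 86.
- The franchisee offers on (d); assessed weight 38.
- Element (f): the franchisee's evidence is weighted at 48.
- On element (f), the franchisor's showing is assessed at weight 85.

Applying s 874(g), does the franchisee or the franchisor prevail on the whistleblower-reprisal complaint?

— Issue I —
Stage I.1 (franchisee, the preponderance of the evidence, weight is at least 53): (a) net 66−4=62 ≥ 53 — meets.
  The franchisee carries Stage I.1; the franchisor now bears the burden.
Stage I.2 (franchisor, a clear and cogent showing, weight is at least 68): (b) 68 ≥ 68 — meets.
  Stage I.2 carried; the final stage is satisfied.
With every stage satisfied, the franchisor prevails on this issue.
— Issue II —
At Stage II.1 the franchisee must meet the preponderance of the evidence (weight is at least 52): on (c) the weight is 99 less the opposing 43 gives net 56, ≥ 52, so (c) meets the standard.
  The franchisee carries Stage II.1; the franchisor now bears the burden.
At Stage II.2 the franchisor must meet the preponderance of the evidence (weight is at least 52): on (d) the weight is 86 less the opposing 38 gives net 48, < 52, so (d) does not meet the standard; on (e) the weight is 48 less the opposing 3 gives net 45, which does not reach 52, so (e) does not meet the standard.
  The franchisor does not carry Stage II.2.
The analysis ends at Stage II.2; the franchisee prevails on this issue.
Per-issue: Issue I → franchisor; Issue II → franchisee. The franchisee must prevail on every issue; overall, the franchisor prevails.

franchisor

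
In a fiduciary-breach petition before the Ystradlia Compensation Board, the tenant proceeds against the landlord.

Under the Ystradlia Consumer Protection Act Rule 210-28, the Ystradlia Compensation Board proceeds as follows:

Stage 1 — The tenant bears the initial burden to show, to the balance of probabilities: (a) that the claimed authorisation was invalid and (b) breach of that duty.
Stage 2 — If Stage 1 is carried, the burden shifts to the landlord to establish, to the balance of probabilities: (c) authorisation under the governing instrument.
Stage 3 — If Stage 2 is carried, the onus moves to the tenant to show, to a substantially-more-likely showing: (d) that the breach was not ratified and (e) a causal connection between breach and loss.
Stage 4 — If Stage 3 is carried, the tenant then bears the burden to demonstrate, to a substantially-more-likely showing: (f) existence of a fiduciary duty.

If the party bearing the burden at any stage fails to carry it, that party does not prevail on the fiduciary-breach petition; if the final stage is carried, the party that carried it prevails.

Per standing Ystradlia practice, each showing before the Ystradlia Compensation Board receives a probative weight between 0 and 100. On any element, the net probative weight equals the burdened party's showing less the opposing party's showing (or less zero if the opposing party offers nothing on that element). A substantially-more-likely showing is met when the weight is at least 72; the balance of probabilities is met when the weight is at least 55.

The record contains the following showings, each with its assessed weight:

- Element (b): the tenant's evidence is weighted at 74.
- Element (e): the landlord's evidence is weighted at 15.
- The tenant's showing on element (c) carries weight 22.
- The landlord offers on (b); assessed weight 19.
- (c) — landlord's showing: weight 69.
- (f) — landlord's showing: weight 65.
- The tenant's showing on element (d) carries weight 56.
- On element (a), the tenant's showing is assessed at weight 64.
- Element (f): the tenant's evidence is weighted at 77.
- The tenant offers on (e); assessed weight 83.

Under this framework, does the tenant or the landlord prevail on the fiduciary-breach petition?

At Stage 1 the tenant must meet the balance of probabilities (weight is at least 55): on (a) the weight is 64, ≥ 55, so (a) meets the standard; on (b) the weight is 74 less the opposing 19 gives net 55, which does reach 55, so (b) meets the standard.
  The tenant carries Stage 1; the landlord now bears the burden.
At Stage 2 the landlord must meet the balance of probabilities (weight is at least 55): on (c) the weight is 69 less the opposing 22 gives net 47, which does not reach 55, so (c) does not meet the standard.
  The landlord does not carry Stage 2.
The tenant prevails.

tenant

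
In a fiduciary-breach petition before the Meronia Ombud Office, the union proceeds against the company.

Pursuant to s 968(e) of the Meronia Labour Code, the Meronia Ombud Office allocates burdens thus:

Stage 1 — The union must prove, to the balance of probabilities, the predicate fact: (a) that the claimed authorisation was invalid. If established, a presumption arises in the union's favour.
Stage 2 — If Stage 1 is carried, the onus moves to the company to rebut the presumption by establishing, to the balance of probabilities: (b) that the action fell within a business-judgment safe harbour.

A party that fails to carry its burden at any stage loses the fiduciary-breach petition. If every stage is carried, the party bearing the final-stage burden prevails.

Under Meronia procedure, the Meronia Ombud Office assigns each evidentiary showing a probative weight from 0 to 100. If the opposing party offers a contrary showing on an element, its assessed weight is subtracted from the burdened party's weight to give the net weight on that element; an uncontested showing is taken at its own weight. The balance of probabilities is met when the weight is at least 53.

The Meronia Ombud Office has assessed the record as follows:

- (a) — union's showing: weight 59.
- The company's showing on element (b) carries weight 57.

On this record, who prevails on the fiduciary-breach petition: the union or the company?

Stage 1 (union, the balance of probabilities, weight is at least 53): (a) 59 ≥ 53 — meets.
  Stage 1 is satisfied; the onus moves to the company.
Stage 2 (company, the balance of probabilities, weight is at least 53): (b) 57 ≥ 53 — meets.
  Stage 2 carried; the final stage is satisfied.
Every stage carried; the company prevails.

company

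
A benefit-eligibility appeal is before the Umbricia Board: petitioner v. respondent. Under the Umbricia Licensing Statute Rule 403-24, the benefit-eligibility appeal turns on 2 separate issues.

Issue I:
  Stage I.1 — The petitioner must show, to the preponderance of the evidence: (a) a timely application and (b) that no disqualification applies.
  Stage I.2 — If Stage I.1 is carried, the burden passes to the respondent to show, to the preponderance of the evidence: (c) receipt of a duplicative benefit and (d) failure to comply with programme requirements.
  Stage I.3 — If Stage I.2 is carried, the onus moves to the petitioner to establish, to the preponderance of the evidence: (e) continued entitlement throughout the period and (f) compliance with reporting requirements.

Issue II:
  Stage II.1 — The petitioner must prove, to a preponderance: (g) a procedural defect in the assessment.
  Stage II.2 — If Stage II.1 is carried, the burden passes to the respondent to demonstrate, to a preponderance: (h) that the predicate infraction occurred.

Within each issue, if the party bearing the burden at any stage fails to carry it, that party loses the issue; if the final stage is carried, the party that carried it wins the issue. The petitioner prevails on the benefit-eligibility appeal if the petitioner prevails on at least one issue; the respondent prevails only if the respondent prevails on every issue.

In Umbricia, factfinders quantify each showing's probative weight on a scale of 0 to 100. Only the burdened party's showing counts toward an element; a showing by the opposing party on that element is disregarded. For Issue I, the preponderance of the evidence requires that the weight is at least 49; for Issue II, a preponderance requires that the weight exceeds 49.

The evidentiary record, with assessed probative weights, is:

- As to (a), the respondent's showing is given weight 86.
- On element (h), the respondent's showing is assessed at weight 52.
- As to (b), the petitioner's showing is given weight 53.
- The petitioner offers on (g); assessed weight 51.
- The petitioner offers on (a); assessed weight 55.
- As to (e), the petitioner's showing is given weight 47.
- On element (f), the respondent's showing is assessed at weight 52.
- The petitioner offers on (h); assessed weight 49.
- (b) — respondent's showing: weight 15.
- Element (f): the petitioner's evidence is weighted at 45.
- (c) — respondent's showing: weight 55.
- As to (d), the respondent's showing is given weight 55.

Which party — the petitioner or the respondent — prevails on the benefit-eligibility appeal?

respondent

— Issue I —
Stage I.1 — burden on petitioner; standard: the preponderance of the evidence (weight is at least 49).
    (a): 55 (respondent's 86 disregarded) ≥ 49 [met]
    (b): 53 (respondent's 15 disregarded) ≥ 49 [met]
  All elements met. The burden passes to the respondent.
Stage I.2 — burden on respondent; standard: the preponderance of the evidence (weight is at least 49).
    (c): 55 ≥ 49 [met]
    (d): 55 ≥ 49 [met]
  The respondent carries Stage I.2; the petitioner now bears the burden.
Stage I.3 — burden on petitioner; standard: the preponderance of the evidence (weight is at least 49).
    (e): 47 < 49 [not met]
    (f): 45 (respondent's 52 disregarded) < 49 [not met]
  The petitioner does not carry Stage I.3.
So the respondent prevails on this issue.
— Issue II —
At Stage II.1 the petitioner must meet a preponderance (weight exceeds 49): on (g) the weight is 51, which does exceed 49, so (g) meets the standard.
  The petitioner carries Stage II.1; the respondent now bears the burden.
At Stage II.2 the respondent must meet a preponderance (weight exceeds 49): on (h) the weight is 52 (the petitioner's 49 is given no effect), which does exceed 49, so (h) meets the standard.
  All elements met at the final stage.
With every stage satisfied, the respondent prevails on this issue.
Per-issue: Issue I → respondent; Issue II → respondent. The petitioner must prevail on at least one issue; overall, the respondent prevails.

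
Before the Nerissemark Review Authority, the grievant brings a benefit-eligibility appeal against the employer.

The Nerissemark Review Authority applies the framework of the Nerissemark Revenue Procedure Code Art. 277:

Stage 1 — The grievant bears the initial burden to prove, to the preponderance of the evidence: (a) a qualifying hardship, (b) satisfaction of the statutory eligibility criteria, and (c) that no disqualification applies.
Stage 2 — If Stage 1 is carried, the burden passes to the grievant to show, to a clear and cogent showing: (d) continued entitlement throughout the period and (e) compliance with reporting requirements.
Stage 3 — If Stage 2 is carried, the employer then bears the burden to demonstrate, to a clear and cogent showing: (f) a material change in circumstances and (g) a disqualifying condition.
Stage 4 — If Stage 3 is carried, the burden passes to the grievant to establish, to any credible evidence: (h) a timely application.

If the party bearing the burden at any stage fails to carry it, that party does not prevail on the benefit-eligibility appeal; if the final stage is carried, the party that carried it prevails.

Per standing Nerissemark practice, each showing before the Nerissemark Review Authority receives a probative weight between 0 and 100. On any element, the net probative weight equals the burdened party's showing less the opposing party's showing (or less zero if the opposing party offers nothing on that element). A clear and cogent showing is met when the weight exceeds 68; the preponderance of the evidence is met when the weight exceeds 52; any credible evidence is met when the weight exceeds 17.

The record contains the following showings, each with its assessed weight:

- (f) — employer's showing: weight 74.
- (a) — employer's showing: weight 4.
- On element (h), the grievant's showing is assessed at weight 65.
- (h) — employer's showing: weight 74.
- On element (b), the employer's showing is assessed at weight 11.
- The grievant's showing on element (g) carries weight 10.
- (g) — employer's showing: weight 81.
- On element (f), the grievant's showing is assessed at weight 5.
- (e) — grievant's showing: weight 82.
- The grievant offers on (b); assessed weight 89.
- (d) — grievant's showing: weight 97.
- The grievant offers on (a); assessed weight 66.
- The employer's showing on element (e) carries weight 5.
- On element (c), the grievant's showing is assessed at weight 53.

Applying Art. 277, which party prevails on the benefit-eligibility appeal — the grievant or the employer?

Stage 1 — burden on grievant; standard: the preponderance of the evidence (weight exceeds 52).
    (a): 66 − 4 = 62 > 52 [met]
    (b): 89 − 11 = 78 > 52 [met]
    (c): 53 > 52 [met]
  Stage 1 is satisfied; the grievant continues to bear the burden.
Stage 2 — burden on grievant; standard: a clear and cogent showing (weight exceeds 68).
    (d): 97 > 68 [met]
    (e): 82 − 5 = 77 > 68 [met]
  Stage 2 is satisfied; the onus moves to the employer.
Stage 3 — burden on employer; standard: a clear and cogent showing (weight exceeds 68).
    (f): 74 − 5 = 69 > 68 [met]
    (g): 81 − 10 = 71 > 68 [met]
  All elements met. The burden passes to the grievant.
Stage 4 — burden on grievant; standard: any credible evidence (weight exceeds 17).
    (h): 65 − 74 = -9 ≤ 17 [not met]
  Stage 4 not carried; the grievant fails its burden.
The analysis ends at Stage 4; the employer prevails.

employer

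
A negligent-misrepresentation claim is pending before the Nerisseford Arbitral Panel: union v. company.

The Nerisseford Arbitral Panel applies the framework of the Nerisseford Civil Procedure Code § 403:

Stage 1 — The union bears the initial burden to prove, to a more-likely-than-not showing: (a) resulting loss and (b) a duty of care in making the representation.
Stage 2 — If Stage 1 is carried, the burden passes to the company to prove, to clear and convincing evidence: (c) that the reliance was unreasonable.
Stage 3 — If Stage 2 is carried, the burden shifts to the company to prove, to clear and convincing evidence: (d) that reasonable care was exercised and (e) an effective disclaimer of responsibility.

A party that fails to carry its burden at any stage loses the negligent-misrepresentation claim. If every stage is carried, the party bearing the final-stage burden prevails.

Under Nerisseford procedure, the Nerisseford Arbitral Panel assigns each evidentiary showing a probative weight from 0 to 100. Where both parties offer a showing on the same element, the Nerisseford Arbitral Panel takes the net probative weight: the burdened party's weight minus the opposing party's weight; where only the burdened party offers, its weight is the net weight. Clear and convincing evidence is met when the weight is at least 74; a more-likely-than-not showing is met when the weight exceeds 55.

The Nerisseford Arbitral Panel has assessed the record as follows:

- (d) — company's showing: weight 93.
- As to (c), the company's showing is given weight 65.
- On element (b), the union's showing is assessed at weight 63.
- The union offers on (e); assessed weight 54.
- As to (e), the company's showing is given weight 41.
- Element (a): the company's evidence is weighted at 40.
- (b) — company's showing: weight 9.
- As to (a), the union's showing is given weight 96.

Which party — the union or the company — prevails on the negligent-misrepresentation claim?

company

At Stage 1 the union must meet a more-likely-than-not showing (weight exceeds 55): on (a) the weight is 96 less the opposing 40 gives net 56, which does exceed 55, so (a) meets the standard; on (b) the weight is 63 less the opposing 9 gives net 54, ≤ 55, so (b) does not meet the standard.
  The union does not carry Stage 1.
So the company prevails.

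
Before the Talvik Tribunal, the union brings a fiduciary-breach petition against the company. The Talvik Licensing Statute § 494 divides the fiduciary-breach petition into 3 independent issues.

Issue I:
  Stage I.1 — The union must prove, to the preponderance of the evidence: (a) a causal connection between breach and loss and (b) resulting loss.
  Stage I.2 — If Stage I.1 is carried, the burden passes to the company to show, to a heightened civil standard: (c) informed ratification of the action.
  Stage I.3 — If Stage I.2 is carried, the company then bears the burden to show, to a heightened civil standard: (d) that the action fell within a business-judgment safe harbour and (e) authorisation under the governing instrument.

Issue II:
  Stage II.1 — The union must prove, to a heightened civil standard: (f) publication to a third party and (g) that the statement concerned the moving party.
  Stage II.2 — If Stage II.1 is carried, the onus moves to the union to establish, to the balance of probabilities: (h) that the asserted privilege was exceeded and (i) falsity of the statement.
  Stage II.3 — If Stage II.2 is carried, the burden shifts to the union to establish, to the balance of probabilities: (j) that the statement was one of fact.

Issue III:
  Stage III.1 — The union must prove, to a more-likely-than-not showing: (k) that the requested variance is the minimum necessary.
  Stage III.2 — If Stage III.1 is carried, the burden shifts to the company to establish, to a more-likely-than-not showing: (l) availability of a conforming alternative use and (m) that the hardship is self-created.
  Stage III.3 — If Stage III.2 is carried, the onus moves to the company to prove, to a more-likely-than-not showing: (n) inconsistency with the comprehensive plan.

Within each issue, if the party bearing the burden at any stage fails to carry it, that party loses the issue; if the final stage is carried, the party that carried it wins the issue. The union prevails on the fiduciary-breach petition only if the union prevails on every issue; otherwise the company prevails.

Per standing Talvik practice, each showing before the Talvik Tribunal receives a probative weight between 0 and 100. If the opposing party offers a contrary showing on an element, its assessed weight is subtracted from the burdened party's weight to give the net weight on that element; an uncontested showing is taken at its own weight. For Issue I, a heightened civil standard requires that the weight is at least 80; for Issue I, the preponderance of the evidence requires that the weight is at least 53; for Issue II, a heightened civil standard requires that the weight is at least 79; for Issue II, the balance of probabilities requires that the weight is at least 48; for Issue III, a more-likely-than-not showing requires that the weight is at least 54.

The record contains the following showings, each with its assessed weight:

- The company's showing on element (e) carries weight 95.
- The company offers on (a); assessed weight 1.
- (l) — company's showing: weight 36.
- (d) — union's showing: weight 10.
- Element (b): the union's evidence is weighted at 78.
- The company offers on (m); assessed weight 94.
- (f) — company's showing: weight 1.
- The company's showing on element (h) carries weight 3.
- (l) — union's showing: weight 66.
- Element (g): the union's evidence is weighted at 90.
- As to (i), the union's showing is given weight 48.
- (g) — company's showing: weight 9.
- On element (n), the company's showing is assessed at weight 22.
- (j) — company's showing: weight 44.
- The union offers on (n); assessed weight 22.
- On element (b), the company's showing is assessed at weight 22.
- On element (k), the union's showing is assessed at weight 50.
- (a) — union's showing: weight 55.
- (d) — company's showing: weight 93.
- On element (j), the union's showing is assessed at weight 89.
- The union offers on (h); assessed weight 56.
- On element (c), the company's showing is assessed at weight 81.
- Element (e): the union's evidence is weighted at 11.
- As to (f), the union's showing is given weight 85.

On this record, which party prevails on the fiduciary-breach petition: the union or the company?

company

— Issue I —
Stage I.1 — burden on union; standard: the preponderance of the evidence (weight is at least 53).
    (a): 55 − 1 = 54 ≥ 53 [met]
    (b): 78 − 22 = 56 ≥ 53 [met]
  All elements met. The burden passes to the company.
Stage I.2 — burden on company; standard: a heightened civil standard (weight is at least 80).
    (c): 81 ≥ 80 [met]
  Stage I.2 carried; the burden remains with the company.
Stage I.3 — burden on company; standard: a heightened civil standard (weight is at least 80).
    (d): 93 − 10 = 83 ≥ 80 [met]
    (e): 95 − 11 = 84 ≥ 80 [met]
  The company carries the last stage.
Every stage carried; the company prevails on this issue.
— Issue II —
Stage II.1 (union, a heightened civil standard, weight is at least 79): (f) net 85−1=84 ≥ 79 — meets; (g) net 90−9=81 ≥ 79 — meets.
  Stage II.1 is satisfied; the union continues to bear the burden.
Stage II.2 (union, the balance of probabilities, weight is at least 48): (h) net 56−3=53 ≥ 48 — meets; (i) 48 ≥ 48 — meets.
  Stage II.2 is satisfied; the union continues to bear the burden.
Stage II.3 (union, the balance of probabilities, weight is at least 48): (j) net 89−44=45 < 48 — fails.
  Not every element is met, so the union fails to carry Stage II.3.
So the company prevails on this issue.
— Issue III —
Stage III.1 — burden on union; standard: a more-likely-than-not showing (weight is at least 54).
    (k): 50 < 54 [not met]
  Stage III.1 not carried; the union fails its burden.
So the company prevails on this issue.
Per-issue: Issue I → company; Issue II → company; Issue III → company. The union must prevail on every issue; overall, the company prevails.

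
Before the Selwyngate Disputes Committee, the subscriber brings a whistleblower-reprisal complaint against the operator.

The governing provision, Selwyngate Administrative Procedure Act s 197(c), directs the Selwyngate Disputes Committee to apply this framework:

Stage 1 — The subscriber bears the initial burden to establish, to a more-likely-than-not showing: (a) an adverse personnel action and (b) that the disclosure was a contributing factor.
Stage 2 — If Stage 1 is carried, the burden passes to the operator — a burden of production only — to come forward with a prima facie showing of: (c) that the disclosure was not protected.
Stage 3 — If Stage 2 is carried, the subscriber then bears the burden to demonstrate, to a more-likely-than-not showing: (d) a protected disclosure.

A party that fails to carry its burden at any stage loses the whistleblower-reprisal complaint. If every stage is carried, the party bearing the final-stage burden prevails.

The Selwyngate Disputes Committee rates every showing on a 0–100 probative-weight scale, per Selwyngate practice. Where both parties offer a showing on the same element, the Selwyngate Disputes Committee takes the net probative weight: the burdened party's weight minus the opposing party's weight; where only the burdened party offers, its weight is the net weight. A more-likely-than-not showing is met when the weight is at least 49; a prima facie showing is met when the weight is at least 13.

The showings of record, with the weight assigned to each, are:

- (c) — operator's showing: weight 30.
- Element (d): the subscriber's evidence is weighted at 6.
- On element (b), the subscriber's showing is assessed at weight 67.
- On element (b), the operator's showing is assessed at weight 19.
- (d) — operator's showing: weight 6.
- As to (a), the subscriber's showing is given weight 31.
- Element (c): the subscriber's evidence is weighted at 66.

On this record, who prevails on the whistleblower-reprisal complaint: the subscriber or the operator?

At Stage 1 the subscriber must meet a more-likely-than-not showing (weight is at least 49): on (a) the weight is 31, which does not reach 49, so (a) does not meet the standard; on (b) the weight is 67 less the opposing 19 gives net 48, < 49, so (b) does not meet the standard.
  The subscriber does not carry Stage 1.
So the operator prevails.

operator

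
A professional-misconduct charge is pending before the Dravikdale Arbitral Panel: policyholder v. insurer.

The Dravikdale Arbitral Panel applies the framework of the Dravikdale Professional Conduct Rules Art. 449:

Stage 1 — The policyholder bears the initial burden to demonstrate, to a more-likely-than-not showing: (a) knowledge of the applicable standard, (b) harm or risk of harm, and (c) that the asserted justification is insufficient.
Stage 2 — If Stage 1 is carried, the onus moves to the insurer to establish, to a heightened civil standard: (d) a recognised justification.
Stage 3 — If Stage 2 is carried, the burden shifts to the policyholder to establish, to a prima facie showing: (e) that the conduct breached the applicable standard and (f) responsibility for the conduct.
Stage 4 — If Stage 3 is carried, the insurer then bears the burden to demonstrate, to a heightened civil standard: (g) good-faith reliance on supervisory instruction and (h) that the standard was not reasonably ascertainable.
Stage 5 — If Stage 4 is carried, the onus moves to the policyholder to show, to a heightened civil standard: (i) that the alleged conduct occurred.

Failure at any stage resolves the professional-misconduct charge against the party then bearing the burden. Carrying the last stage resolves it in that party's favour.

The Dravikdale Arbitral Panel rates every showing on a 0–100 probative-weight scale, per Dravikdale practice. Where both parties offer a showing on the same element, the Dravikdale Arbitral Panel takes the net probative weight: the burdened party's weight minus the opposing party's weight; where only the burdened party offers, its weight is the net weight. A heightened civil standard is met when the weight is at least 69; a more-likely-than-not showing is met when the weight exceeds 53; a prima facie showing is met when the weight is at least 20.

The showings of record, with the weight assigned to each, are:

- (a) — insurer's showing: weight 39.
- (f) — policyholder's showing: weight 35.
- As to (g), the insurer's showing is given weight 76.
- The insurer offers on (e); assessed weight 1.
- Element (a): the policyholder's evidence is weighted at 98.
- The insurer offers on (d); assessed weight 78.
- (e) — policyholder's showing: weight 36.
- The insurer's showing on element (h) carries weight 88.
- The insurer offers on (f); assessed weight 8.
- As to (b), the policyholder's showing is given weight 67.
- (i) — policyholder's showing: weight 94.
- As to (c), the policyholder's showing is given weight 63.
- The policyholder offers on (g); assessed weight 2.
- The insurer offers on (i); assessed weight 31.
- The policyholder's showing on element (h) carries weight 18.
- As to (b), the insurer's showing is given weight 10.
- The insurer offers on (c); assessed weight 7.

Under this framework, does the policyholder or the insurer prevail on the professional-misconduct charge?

insurer

Stage 1 (policyholder, a more-likely-than-not showing, weight exceeds 53): (a) net 98−39=59 > 53 — meets; (b) net 67−10=57 > 53 — meets; (c) net 63−7=56 > 53 — meets.
  All elements met. The burden passes to the insurer.
Stage 2 (insurer, a heightened civil standard, weight is at least 69): (d) 78 ≥ 69 — meets.
  Stage 2 is satisfied; the onus moves to the policyholder.
Stage 3 (policyholder, a prima facie showing, weight is at least 20): (e) net 36−1=35 ≥ 20 — meets; (f) net 35−8=27 ≥ 20 — meets.
  All elements met. The burden passes to the insurer.
Stage 4 (insurer, a heightened civil standard, weight is at least 69): (g) net 76−2=74 ≥ 69 — meets; (h) net 88−18=70 ≥ 69 — meets.
  The insurer carries Stage 4; the policyholder now bears the burden.
Stage 5 (policyholder, a heightened civil standard, weight is at least 69): (i) net 94−31=63 < 69 — fails.
  Stage 5 not carried; the policyholder fails its burden.
The insurer prevails.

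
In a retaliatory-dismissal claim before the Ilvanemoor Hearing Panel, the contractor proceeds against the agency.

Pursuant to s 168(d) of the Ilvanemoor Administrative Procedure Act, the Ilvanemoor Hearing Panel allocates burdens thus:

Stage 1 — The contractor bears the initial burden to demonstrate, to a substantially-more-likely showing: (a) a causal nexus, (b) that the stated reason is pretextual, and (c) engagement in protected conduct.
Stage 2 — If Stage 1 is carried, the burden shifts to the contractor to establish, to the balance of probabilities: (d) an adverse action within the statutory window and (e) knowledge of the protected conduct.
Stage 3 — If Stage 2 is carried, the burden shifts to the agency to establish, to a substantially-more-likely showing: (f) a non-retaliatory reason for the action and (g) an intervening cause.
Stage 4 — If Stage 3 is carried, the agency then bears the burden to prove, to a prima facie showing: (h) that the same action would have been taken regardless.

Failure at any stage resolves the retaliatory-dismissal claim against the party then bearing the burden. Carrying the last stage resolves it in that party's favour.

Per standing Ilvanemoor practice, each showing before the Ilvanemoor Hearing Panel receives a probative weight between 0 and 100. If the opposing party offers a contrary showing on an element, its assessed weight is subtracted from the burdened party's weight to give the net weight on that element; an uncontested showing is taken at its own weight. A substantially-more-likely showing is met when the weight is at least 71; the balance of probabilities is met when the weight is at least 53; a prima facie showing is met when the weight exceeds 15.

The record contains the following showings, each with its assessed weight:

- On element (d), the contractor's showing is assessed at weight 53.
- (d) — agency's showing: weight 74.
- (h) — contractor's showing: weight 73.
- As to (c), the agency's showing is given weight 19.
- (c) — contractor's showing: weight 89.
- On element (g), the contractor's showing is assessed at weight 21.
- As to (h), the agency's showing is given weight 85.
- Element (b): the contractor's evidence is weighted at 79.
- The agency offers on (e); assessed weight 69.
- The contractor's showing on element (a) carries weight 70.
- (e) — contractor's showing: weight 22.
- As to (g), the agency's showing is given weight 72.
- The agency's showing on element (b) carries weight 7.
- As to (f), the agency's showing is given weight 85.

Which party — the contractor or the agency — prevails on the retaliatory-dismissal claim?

Stage 1 (contractor, a substantially-more-likely showing, weight is at least 71): (a) 70 < 71 — fails; (b) net 79−7=72 ≥ 71 — meets; (c) net 89−19=70 < 71 — fails.
  Not every element is met, so the contractor fails to carry Stage 1.
The analysis ends at Stage 1; the agency prevails.

agency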